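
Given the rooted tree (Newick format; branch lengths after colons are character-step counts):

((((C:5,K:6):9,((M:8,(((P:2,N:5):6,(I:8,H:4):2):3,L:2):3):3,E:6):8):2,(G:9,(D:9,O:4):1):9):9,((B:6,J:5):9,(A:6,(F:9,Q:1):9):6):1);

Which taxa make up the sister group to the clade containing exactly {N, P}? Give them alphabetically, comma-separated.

H, I

The clade containing exactly {N, P} attaches to the tree at the node subtending ((P,N),(I,H)).
The other lineage descending from that same node — the sister group — is (I,H); its 2 tips in alphabetical order are the answer.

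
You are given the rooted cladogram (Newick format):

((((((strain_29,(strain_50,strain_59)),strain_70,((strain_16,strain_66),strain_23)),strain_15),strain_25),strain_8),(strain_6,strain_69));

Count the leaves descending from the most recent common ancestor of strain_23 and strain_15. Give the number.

8

The MRCA of strain_23 and strain_15 is the node subtending (((strain_29,(strain_50,strain_59)),strain_70,((strain_16,strain_66),strain_23)),strain_15).
That clade contains 8 terminal taxa: strain_15, strain_16, strain_23, strain_29, strain_50, strain_59, strain_66, strain_70.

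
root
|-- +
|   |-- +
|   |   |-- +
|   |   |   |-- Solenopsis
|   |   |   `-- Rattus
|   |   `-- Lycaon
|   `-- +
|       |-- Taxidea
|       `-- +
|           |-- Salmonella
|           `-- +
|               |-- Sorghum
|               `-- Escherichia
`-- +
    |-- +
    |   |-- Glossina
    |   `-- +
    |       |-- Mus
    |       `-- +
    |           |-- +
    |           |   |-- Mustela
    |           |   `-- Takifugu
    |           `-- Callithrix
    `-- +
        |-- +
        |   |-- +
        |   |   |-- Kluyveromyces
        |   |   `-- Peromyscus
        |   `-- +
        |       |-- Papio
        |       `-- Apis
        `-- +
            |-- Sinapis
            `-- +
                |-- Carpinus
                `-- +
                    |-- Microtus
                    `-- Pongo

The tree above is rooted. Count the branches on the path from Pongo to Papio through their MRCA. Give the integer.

The MRCA of Pongo and Papio is the node subtending (((Kluyveromyces,Peromyscus),(Papio,Apis)),(Sinapis,(Carpinus,(Microtus,Pongo)))).
From Pongo up to that node: 4 branches. From Papio up to the same node: 3 branches. Total: 4 + 3 = 7.

7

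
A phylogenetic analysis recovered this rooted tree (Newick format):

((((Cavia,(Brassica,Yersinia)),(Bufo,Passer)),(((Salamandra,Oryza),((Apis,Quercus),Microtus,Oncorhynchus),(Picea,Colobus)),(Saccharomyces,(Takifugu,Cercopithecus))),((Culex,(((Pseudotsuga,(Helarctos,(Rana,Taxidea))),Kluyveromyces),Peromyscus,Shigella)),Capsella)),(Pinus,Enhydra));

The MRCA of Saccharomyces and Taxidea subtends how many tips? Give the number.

25

The MRCA of Saccharomyces and Taxidea is the node subtending (((Cavia,(Brassica,Yersinia)),(Bufo,Passer)),(((Salamandra,Oryza),((Apis,Quercus),Microtus,Oncorhynchus),(Picea,Colobus)),(Saccharomyces,(Takifugu,Cercopithecus))),((Culex,(((Pseudotsuga,(Helarctos,(Rana,Taxidea))),Kluyveromyces),Peromyscus,Shigella)),Capsella)).
That clade contains 25 terminal taxa: Apis, Brassica, Bufo, Capsella, Cavia, Cercopithecus, Colobus, Culex, Helarctos, Kluyveromyces, Microtus, Oncorhynchus, Oryza, Passer, Peromyscus, Picea, Pseudotsuga, Quercus, Rana, Saccharomyces, Salamandra, Shigella, Takifugu, Taxidea, Yersinia.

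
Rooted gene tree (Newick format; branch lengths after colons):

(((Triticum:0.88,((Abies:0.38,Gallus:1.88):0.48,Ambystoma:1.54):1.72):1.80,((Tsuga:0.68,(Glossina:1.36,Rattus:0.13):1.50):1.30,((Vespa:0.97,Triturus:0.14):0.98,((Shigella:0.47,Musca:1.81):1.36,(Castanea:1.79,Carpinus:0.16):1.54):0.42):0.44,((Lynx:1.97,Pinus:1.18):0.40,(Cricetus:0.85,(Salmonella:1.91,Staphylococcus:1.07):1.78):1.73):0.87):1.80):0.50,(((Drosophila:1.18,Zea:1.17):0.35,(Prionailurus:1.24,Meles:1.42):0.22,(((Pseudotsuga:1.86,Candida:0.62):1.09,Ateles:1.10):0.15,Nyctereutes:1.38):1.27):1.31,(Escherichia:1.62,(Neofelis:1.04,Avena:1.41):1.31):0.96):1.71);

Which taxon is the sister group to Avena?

Avena attaches to the tree at the node subtending (Neofelis,Avena).
The other lineage descending from that same node — the sister group — is the single tip Neofelis.

Neofelis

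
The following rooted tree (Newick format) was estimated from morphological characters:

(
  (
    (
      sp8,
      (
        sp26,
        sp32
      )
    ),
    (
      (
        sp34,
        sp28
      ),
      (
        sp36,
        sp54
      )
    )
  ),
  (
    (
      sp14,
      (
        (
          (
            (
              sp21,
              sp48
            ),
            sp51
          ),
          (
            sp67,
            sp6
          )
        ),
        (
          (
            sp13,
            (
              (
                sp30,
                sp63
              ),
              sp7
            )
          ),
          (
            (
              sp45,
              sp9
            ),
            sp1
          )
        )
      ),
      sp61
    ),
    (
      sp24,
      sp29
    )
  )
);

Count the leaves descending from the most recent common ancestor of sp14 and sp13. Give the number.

14

The MRCA of sp14 and sp13 is the node subtending (sp14,((((sp21,sp48),sp51),(sp67,sp6)),((sp13,((sp30,sp63),sp7)),((sp45,sp9),sp1))),sp61).
That clade contains 14 terminal taxa: sp1, sp13, sp14, sp21, sp30, sp45, sp48, sp51, sp6, sp61, sp63, sp67, sp7, sp9.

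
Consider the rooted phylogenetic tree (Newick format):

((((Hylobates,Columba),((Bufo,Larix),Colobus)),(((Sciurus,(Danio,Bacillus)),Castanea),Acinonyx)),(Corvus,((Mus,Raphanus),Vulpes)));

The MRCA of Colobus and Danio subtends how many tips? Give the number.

10

The MRCA of Colobus and Danio is the node subtending (((Hylobates,Columba),((Bufo,Larix),Colobus)),(((Sciurus,(Danio,Bacillus)),Castanea),Acinonyx)).
That clade contains 10 terminal taxa: Acinonyx, Bacillus, Bufo, Castanea, Colobus, Columba, Danio, Hylobates, Larix, Sciurus.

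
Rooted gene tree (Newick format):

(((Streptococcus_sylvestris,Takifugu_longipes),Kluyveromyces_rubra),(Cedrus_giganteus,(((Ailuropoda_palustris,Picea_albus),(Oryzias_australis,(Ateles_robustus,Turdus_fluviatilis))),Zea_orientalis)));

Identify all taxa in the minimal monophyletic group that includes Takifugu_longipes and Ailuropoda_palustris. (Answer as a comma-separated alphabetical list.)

Tracing Takifugu_longipes: it sits inside (Streptococcus_sylvestris,Takifugu_longipes).
Tracing Ailuropoda_palustris: it sits inside (Ailuropoda_palustris,Picea_albus).
The smallest clade enclosing both is the whole tree (their MRCA is the root), so the answer is all 10 tips in alphabetical order.

Ailuropoda_palustris, Ateles_robustus, Cedrus_giganteus, Kluyveromyces_rubra, Oryzias_australis, Picea_albus, Streptococcus_sylvestris, Takifugu_longipes, Turdus_fluviatilis, Zea_orientalis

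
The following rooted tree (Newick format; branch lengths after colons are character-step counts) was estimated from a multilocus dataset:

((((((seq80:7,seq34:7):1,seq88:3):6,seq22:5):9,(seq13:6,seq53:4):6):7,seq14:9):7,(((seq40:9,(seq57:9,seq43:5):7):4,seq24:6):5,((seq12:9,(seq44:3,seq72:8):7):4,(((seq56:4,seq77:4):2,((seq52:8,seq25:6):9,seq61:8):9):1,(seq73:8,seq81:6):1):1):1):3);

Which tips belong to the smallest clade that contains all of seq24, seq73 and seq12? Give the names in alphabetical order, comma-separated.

seq12, seq24, seq25, seq40, seq43, seq44, seq52, seq56, seq57, seq61, seq72, seq73, seq77, seq81

Tracing seq24: it sits inside ((seq40,(seq57,seq43)),seq24).
Tracing seq73: it sits inside (seq73,seq81).
Tracing seq12: it sits inside (seq12,(seq44,seq72)).
The smallest clade enclosing all 3 is (((seq40,(seq57,seq43)),seq24),((seq12,(seq44,seq72)),(((seq56,seq77),((seq52,seq25),seq61)),(seq73,seq81)))); the answer is its 14 terminal taxa in alphabetical order.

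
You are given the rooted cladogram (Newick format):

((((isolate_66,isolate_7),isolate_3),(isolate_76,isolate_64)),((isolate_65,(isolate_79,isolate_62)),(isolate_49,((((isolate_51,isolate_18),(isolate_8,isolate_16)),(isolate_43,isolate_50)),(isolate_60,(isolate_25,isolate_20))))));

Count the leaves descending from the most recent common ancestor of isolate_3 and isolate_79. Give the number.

18

The MRCA of isolate_3 and isolate_79 is the root, so the clade is the entire tree.
That clade contains 18 terminal taxa: isolate_16, isolate_18, isolate_20, isolate_25, isolate_3, isolate_43, isolate_49, isolate_50, isolate_51, isolate_60, isolate_62, isolate_64, isolate_65, isolate_66, isolate_7, isolate_76, isolate_79, isolate_8.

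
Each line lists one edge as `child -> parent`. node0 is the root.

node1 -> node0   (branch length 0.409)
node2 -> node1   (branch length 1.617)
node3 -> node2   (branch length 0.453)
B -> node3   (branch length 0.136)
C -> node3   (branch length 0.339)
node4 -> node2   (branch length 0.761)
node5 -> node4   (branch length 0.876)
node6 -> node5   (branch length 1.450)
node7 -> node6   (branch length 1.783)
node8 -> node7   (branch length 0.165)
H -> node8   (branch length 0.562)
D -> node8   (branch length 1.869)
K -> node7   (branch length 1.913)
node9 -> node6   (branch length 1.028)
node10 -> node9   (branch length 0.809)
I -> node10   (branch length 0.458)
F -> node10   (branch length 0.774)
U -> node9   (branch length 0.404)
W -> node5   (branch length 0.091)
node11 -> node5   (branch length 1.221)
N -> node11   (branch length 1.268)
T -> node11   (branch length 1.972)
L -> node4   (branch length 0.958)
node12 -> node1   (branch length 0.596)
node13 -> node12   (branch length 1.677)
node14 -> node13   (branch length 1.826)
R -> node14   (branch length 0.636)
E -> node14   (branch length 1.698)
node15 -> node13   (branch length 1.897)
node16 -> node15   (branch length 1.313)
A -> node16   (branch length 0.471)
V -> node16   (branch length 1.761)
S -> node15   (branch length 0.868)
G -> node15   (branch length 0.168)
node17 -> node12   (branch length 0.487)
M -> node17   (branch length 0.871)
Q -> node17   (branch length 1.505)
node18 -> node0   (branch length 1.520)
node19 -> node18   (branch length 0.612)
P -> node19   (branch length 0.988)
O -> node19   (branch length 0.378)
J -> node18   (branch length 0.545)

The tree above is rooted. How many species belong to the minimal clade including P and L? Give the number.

23

The MRCA of P and L is the root, so the clade is the entire tree.
That clade contains 23 terminal taxa: A, B, C, D, E, F, G, H, I, J, K, L, M, N, O, P, Q, R, S, T, U, V, W.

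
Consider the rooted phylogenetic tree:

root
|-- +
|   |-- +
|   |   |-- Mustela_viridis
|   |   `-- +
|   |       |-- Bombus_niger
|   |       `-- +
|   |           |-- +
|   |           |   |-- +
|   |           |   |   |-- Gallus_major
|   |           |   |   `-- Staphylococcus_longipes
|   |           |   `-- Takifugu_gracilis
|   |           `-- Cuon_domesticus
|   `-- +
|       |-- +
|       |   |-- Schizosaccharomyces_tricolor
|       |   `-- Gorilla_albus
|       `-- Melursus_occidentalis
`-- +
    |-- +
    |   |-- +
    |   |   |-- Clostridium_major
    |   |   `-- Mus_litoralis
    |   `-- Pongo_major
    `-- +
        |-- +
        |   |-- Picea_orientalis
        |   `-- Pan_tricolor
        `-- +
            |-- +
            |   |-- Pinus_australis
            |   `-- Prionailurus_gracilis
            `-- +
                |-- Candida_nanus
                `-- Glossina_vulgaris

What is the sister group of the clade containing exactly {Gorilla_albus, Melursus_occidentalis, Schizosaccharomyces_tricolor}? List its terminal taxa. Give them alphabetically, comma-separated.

The clade containing exactly {Gorilla_albus, Melursus_occidentalis, Schizosaccharomyces_tricolor} attaches to the tree at the node subtending ((Mustela_viridis,(Bombus_niger,(((Gallus_major,Staphylococcus_longipes),Takifugu_gracilis),Cuon_domesticus))),((Schizosaccharomyces_tricolor,Gorilla_albus),Melursus_occidentalis)).
The other lineage descending from that same node — the sister group — is (Mustela_viridis,(Bombus_niger,(((Gallus_major,Staphylococcus_longipes),Takifugu_gracilis),Cuon_domesticus))); its 6 tips in alphabetical order are the answer.

Bombus_niger, Cuon_domesticus, Gallus_major, Mustela_viridis, Staphylococcus_longipes, Takifugu_gracilis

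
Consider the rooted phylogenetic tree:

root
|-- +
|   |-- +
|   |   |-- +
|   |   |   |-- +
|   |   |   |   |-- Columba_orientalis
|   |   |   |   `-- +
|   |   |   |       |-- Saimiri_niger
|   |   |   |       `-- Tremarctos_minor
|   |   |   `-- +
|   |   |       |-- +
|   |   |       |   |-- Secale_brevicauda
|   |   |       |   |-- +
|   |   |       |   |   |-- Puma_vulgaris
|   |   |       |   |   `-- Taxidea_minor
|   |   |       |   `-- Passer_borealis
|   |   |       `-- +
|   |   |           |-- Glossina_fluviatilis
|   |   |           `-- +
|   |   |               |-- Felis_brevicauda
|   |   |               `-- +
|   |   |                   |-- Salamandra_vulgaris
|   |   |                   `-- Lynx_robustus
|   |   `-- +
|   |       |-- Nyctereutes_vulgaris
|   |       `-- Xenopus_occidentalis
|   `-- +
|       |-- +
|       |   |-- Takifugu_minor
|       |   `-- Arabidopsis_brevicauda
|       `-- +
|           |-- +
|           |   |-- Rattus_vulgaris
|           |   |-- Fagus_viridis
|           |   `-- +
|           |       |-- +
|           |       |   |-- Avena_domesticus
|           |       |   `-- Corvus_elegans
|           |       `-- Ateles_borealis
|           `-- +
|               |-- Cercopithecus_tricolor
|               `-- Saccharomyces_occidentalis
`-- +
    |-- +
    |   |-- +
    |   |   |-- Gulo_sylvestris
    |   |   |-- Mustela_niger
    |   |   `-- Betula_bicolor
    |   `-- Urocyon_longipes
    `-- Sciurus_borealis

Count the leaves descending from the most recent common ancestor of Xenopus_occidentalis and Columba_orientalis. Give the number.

13

The MRCA of Xenopus_occidentalis and Columba_orientalis is the node subtending (((Columba_orientalis,(Saimiri_niger,Tremarctos_minor)),((Secale_brevicauda,(Puma_vulgaris,Taxidea_minor),Passer_borealis),(Glossina_fluviatilis,(Felis_brevicauda,(Salamandra_vulgaris,Lynx_robustus))))),(Nyctereutes_vulgaris,Xenopus_occidentalis)).
That clade contains 13 terminal taxa: Columba_orientalis, Felis_brevicauda, Glossina_fluviatilis, Lynx_robustus, Nyctereutes_vulgaris, Passer_borealis, Puma_vulgaris, Saimiri_niger, Salamandra_vulgaris, Secale_brevicauda, Taxidea_minor, Tremarctos_minor, Xenopus_occidentalis.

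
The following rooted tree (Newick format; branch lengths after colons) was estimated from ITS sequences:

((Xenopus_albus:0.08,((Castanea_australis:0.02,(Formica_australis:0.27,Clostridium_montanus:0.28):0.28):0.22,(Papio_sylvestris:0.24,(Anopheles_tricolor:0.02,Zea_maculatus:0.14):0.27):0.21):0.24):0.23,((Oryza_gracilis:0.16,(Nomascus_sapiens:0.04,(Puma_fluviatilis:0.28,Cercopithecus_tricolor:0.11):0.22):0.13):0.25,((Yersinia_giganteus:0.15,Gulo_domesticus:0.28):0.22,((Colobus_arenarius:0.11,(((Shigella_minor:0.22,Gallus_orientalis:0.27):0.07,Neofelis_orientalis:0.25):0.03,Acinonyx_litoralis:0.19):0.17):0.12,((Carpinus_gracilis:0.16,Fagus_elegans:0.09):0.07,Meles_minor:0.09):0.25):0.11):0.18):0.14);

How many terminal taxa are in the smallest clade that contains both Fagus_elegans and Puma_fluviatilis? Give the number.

14

The MRCA of Fagus_elegans and Puma_fluviatilis is the node subtending ((Oryza_gracilis,(Nomascus_sapiens,(Puma_fluviatilis,Cercopithecus_tricolor))),((Yersinia_giganteus,Gulo_domesticus),((Colobus_arenarius,(((Shigella_minor,Gallus_orientalis),Neofelis_orientalis),Acinonyx_litoralis)),((Carpinus_gracilis,Fagus_elegans),Meles_minor)))).
That clade contains 14 terminal taxa: Acinonyx_litoralis, Carpinus_gracilis, Cercopithecus_tricolor, Colobus_arenarius, Fagus_elegans, Gallus_orientalis, Gulo_domesticus, Meles_minor, Neofelis_orientalis, Nomascus_sapiens, Oryza_gracilis, Puma_fluviatilis, Shigella_minor, Yersinia_giganteus.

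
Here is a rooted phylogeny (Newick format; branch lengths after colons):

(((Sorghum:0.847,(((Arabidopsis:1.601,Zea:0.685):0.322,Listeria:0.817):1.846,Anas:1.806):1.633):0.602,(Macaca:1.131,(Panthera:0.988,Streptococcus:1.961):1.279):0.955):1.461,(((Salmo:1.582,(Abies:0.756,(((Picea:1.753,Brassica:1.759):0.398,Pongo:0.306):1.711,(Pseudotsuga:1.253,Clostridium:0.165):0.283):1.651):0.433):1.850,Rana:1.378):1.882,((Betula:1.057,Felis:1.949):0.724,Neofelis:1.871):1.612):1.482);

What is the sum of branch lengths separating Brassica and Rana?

9.180

The path runs Brassica → … → MRCA → … → Rana; the MRCA is the node subtending ((Salmo,(Abies,(((Picea,Brassica),Pongo),(Pseudotsuga,Clostridium)))),Rana).
Branch lengths along that path: 1.759 + 0.398 + 1.711 + 1.651 + 0.433 + 1.850 + 1.378 = 9.180.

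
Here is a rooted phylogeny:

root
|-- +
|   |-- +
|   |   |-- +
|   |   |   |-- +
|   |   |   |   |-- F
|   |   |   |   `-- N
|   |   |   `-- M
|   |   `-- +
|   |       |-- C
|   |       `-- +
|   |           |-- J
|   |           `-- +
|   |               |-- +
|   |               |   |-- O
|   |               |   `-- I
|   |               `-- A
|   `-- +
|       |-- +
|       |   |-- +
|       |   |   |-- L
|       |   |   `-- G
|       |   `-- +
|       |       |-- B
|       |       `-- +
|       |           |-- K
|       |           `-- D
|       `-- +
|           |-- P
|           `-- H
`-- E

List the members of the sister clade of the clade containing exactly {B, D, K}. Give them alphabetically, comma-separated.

The clade containing exactly {B, D, K} attaches to the tree at the node subtending ((L,G),(B,(K,D))).
The other lineage descending from that same node — the sister group — is (L,G); its 2 tips in alphabetical order are the answer.

G, L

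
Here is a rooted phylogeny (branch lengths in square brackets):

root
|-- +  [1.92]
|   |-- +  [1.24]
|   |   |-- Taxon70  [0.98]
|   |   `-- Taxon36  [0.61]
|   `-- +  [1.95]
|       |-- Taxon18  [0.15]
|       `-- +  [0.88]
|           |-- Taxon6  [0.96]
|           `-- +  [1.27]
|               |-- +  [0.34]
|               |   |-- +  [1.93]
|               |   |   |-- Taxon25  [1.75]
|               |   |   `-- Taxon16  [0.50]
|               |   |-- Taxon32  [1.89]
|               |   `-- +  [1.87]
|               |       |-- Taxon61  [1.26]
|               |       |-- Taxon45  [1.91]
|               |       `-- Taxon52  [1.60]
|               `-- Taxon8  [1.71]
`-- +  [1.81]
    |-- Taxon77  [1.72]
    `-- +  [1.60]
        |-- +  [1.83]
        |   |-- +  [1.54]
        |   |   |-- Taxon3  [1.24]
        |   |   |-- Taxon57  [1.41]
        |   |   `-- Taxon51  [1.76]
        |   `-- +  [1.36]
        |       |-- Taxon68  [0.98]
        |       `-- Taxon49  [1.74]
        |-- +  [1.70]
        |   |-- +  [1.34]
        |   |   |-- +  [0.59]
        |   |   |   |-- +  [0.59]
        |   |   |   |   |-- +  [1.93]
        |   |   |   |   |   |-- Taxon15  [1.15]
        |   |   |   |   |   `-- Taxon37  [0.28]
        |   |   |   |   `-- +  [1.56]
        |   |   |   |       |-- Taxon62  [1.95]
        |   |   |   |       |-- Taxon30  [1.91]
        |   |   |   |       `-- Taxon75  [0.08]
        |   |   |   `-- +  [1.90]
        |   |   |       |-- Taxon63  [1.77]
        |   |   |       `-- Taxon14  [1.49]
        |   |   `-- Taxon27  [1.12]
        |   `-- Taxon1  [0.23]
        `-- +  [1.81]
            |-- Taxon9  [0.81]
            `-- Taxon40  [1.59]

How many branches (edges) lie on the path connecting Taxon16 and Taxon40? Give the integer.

11

The MRCA of Taxon16 and Taxon40 is the root of the tree.
From Taxon16 up to that node: 7 branches. From Taxon40 up to the same node: 4 branches. Total: 7 + 4 = 11.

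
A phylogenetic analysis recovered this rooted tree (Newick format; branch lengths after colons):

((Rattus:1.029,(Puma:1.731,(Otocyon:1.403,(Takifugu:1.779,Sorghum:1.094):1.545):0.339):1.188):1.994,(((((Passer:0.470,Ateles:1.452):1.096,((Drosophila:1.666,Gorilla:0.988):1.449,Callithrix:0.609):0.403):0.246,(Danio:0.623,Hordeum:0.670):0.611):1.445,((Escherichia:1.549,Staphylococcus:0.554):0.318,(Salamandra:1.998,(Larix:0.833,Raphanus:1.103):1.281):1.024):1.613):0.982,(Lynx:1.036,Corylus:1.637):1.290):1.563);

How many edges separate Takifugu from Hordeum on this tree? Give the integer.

The MRCA of Takifugu and Hordeum is the root of the tree.
From Takifugu up to that node: 5 branches. From Hordeum up to the same node: 5 branches. Total: 5 + 5 = 10.

10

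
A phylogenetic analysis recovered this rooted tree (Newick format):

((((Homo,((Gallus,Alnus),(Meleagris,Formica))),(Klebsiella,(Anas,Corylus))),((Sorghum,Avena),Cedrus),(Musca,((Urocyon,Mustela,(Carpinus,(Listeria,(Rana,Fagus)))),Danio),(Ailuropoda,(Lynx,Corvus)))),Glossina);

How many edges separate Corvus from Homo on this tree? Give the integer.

7

The MRCA of Corvus and Homo is the node subtending (((Homo,((Gallus,Alnus),(Meleagris,Formica))),(Klebsiella,(Anas,Corylus))),((Sorghum,Avena),Cedrus),(Musca,((Urocyon,Mustela,(Carpinus,(Listeria,(Rana,Fagus)))),Danio),(Ailuropoda,(Lynx,Corvus)))).
From Corvus up to that node: 4 branches. From Homo up to the same node: 3 branches. Total: 4 + 3 = 7.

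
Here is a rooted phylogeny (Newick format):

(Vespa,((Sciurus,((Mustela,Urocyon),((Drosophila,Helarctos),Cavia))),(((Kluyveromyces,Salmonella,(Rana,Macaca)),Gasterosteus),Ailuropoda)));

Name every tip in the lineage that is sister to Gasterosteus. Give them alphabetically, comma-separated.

Gasterosteus attaches to the tree at the node subtending ((Kluyveromyces,Salmonella,(Rana,Macaca)),Gasterosteus).
The other lineage descending from that same node — the sister group — is (Kluyveromyces,Salmonella,(Rana,Macaca)); its 4 tips in alphabetical order are the answer.

Kluyveromyces, Macaca, Rana, Salmonella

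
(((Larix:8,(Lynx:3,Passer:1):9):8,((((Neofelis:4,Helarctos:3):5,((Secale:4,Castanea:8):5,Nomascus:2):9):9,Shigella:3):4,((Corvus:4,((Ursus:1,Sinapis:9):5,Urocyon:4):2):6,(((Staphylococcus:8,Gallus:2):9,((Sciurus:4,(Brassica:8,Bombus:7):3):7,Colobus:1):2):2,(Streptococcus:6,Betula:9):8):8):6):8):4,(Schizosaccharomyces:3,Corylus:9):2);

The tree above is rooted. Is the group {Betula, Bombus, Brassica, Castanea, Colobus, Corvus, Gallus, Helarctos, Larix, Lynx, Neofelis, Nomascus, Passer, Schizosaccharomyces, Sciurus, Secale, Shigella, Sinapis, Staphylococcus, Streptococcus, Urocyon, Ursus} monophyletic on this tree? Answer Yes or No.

No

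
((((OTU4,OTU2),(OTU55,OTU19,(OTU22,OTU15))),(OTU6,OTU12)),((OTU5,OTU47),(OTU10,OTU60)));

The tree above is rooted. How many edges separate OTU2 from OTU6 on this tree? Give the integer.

5

The MRCA of OTU2 and OTU6 is the node subtending (((OTU4,OTU2),(OTU55,OTU19,(OTU22,OTU15))),(OTU6,OTU12)).
From OTU2 up to that node: 3 branches. From OTU6 up to the same node: 2 branches. Total: 3 + 2 = 5.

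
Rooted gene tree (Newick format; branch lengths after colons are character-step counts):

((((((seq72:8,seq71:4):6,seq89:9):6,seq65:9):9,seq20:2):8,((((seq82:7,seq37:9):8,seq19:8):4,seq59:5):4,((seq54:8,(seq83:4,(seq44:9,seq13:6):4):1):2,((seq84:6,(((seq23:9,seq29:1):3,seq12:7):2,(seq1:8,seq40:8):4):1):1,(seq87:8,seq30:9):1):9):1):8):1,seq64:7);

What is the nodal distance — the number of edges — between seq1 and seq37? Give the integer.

The MRCA of seq1 and seq37 is the node subtending ((((seq82,seq37),seq19),seq59),((seq54,(seq83,(seq44,seq13))),((seq84,(((seq23,seq29),seq12),(seq1,seq40))),(seq87,seq30)))).
From seq1 up to that node: 6 branches. From seq37 up to the same node: 4 branches. Total: 6 + 4 = 10.

10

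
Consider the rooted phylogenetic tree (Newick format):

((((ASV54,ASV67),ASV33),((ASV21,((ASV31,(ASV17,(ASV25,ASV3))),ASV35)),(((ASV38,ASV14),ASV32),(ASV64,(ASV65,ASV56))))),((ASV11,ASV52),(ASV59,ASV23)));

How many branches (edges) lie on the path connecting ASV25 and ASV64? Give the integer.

9

The MRCA of ASV25 and ASV64 is the node subtending ((ASV21,((ASV31,(ASV17,(ASV25,ASV3))),ASV35)),(((ASV38,ASV14),ASV32),(ASV64,(ASV65,ASV56)))).
From ASV25 up to that node: 6 branches. From ASV64 up to the same node: 3 branches. Total: 6 + 3 = 9.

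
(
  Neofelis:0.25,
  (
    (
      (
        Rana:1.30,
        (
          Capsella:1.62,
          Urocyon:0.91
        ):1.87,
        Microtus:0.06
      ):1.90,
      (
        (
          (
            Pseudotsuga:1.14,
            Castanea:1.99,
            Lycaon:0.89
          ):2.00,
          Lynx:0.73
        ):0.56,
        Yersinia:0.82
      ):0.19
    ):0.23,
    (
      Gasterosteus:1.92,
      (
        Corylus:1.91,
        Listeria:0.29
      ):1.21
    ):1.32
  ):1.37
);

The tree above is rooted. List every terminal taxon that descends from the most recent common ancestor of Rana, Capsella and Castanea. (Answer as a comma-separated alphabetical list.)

Capsella, Castanea, Lycaon, Lynx, Microtus, Pseudotsuga, Rana, Urocyon, Yersinia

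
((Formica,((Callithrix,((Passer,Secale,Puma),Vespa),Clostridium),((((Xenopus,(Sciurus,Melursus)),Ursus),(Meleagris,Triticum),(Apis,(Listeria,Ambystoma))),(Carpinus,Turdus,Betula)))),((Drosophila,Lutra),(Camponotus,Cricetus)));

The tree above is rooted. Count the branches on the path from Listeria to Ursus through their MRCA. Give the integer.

The MRCA of Listeria and Ursus is the node subtending (((Xenopus,(Sciurus,Melursus)),Ursus),(Meleagris,Triticum),(Apis,(Listeria,Ambystoma))).
From Listeria up to that node: 3 branches. From Ursus up to the same node: 2 branches. Total: 3 + 2 = 5.

5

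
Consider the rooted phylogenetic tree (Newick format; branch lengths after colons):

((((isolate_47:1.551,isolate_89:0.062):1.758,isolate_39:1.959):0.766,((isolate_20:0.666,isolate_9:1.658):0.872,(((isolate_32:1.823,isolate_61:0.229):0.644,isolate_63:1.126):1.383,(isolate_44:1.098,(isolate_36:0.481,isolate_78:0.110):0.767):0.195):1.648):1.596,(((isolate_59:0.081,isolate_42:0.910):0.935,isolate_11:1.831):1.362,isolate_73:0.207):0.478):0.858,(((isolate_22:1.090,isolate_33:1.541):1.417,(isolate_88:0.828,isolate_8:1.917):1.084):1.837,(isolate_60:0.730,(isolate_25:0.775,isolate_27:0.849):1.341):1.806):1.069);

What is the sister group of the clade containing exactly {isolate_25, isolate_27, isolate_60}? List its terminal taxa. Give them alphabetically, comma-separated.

isolate_22, isolate_33, isolate_8, isolate_88

The clade containing exactly {isolate_25, isolate_27, isolate_60} attaches to the tree at the node subtending (((isolate_22,isolate_33),(isolate_88,isolate_8)),(isolate_60,(isolate_25,isolate_27))).
The other lineage descending from that same node — the sister group — is ((isolate_22,isolate_33),(isolate_88,isolate_8)); its 4 tips in alphabetical order are the answer.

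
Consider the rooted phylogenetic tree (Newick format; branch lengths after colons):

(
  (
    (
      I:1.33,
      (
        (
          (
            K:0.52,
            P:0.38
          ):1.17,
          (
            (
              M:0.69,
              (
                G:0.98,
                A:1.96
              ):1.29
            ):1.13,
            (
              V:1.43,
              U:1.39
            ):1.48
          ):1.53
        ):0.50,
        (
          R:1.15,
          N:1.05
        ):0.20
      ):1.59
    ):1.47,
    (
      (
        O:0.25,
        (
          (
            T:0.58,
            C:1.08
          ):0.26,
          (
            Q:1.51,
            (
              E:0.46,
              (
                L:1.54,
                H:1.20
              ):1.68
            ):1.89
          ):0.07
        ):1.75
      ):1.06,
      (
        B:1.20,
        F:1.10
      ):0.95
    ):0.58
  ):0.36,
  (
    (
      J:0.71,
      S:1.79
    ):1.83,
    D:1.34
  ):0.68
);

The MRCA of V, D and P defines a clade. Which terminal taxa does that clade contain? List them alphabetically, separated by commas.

Tracing V: it sits inside (V,U).
Tracing D: it sits inside ((J,S),D).
Tracing P: it sits inside (K,P).
The smallest clade enclosing all 3 is the whole tree (their MRCA is the root), so the answer is all 22 tips in alphabetical order.

A, B, C, D, E, F, G, H, I, J, K, L, M, N, O, P, Q, R, S, T, U, V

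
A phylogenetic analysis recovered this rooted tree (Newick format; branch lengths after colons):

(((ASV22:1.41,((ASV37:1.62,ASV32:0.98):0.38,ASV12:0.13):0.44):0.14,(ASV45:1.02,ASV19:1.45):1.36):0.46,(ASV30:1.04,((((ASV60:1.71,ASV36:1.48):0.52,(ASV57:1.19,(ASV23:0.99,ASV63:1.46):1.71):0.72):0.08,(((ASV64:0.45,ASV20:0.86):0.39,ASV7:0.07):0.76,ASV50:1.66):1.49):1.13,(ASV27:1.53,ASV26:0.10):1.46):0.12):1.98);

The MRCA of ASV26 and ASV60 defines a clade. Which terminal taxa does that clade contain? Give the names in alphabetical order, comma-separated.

ASV20, ASV23, ASV26, ASV27, ASV36, ASV50, ASV57, ASV60, ASV63, ASV64, ASV7

Tracing ASV26: it sits inside (ASV27,ASV26).
Tracing ASV60: it sits inside (ASV60,ASV36).
The smallest clade enclosing both is ((((ASV60,ASV36),(ASV57,(ASV23,ASV63))),(((ASV64,ASV20),ASV7),ASV50)),(ASV27,ASV26)); the answer is its 11 terminal taxa in alphabetical order.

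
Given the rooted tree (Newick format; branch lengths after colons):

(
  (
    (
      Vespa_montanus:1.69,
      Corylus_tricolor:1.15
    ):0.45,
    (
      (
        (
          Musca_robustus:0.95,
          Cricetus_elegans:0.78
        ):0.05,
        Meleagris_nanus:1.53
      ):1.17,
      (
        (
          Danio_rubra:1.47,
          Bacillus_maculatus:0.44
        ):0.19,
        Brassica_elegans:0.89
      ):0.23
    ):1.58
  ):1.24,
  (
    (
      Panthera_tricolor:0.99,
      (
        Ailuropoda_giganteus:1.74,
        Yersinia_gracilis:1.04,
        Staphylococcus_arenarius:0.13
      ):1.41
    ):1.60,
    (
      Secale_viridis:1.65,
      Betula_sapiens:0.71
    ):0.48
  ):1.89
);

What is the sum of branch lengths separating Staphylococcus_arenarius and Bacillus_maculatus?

8.71

The path runs Staphylococcus_arenarius → … → MRCA → … → Bacillus_maculatus; the MRCA is the root of the tree.
Branch lengths along that path: 0.13 + 1.41 + 1.60 + 1.89 + 1.24 + 1.58 + 0.23 + 0.19 + 0.44 = 8.71.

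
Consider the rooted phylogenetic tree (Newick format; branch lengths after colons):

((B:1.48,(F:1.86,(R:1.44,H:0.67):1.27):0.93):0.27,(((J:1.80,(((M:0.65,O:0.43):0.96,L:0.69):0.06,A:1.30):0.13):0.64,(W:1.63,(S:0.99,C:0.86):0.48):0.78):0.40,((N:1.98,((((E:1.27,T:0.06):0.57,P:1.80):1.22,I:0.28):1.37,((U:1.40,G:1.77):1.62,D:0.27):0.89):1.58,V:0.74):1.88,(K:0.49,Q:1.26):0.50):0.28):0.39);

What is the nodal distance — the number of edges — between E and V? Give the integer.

6

The MRCA of E and V is the node subtending (N,((((E,T),P),I),((U,G),D)),V).
From E up to that node: 5 branches. From V up to the same node: 1 branch. Total: 5 + 1 = 6.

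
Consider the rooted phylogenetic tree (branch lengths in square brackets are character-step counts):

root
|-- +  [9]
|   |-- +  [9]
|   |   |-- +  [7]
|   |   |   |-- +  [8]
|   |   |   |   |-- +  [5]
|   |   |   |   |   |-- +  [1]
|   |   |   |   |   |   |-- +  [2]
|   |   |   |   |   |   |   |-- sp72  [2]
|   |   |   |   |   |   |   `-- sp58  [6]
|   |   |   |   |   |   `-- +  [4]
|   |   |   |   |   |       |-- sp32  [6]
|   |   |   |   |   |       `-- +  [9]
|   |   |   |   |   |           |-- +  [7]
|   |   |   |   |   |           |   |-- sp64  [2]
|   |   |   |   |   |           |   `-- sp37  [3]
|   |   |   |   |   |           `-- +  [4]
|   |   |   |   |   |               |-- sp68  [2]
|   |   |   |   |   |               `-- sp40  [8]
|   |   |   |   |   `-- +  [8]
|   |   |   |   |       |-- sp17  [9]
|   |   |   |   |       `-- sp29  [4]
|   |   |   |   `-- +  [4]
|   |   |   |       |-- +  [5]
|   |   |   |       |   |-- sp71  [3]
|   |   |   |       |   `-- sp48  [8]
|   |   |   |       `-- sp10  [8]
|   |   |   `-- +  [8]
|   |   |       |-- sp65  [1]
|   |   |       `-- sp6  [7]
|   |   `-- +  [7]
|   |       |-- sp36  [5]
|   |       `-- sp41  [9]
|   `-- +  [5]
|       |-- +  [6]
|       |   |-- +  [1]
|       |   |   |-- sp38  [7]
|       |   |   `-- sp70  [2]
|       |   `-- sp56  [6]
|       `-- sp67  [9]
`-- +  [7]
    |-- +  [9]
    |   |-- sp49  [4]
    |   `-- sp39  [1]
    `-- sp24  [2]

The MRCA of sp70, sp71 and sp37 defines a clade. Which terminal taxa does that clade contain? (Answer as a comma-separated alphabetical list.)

Tracing sp70: it sits inside (sp38,sp70).
Tracing sp71: it sits inside (sp71,sp48).
Tracing sp37: it sits inside (sp64,sp37).
The smallest clade enclosing all 3 is (((((((sp72,sp58),(sp32,((sp64,sp37),(sp68,sp40)))),(sp17,sp29)),((sp71,sp48),sp10)),(sp65,sp6)),(sp36,sp41)),(((sp38,sp70),sp56),sp67)); the answer is its 20 terminal taxa in alphabetical order.

sp10, sp17, sp29, sp32, sp36, sp37, sp38, sp40, sp41, sp48, sp56, sp58, sp6, sp64, sp65, sp67, sp68, sp70, sp71, sp72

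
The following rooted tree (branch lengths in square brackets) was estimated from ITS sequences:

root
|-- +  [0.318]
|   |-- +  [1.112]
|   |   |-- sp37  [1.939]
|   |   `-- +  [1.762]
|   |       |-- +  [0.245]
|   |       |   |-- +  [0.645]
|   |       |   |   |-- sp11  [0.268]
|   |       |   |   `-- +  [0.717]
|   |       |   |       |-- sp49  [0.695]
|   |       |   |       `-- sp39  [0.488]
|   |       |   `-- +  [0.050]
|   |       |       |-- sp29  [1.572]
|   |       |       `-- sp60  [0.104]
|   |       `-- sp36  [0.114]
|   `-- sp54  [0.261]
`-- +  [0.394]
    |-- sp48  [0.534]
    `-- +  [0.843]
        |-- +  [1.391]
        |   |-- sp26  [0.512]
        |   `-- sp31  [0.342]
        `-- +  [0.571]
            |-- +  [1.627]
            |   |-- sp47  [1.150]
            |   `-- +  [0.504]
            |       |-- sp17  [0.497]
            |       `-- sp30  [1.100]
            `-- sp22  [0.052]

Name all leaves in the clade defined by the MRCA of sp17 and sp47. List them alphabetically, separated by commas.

sp17, sp30, sp47

Tracing sp17: it sits inside (sp17,sp30).
Tracing sp47: it sits inside (sp47,(sp17,sp30)).
The smallest clade enclosing both is (sp47,(sp17,sp30)); the answer is its 3 terminal taxa in alphabetical order.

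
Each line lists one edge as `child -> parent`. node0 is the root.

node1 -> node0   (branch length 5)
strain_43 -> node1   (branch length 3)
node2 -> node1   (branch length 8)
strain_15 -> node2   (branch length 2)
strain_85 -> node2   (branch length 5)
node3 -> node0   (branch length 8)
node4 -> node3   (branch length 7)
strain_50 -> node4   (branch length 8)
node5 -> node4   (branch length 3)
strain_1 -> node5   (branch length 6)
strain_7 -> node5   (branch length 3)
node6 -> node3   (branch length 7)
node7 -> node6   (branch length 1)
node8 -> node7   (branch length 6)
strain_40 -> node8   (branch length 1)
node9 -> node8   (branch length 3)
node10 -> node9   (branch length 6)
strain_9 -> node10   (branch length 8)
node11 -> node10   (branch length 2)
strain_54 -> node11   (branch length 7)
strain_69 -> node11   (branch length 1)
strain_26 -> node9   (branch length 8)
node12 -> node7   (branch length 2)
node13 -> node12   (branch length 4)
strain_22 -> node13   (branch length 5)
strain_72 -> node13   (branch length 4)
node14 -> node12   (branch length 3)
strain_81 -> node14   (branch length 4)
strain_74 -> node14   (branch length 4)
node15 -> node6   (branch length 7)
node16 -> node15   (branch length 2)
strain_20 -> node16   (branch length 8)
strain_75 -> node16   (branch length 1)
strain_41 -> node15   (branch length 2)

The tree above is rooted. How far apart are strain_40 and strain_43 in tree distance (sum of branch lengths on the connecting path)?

The path runs strain_40 → … → MRCA → … → strain_43; the MRCA is the root of the tree.
Branch lengths along that path: 1 + 6 + 1 + 7 + 8 + 5 + 3 = 31.

31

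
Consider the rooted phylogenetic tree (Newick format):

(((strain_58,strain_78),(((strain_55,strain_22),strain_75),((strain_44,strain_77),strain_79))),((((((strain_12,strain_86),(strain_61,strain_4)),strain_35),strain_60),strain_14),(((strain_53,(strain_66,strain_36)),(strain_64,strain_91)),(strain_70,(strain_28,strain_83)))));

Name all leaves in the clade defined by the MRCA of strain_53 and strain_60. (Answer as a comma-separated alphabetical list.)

strain_12, strain_14, strain_28, strain_35, strain_36, strain_4, strain_53, strain_60, strain_61, strain_64, strain_66, strain_70, strain_83, strain_86, strain_91

Tracing strain_53: it sits inside (strain_53,(strain_66,strain_36)).
Tracing strain_60: it sits inside ((((strain_12,strain_86),(strain_61,strain_4)),strain_35),strain_60).
The smallest clade enclosing both is ((((((strain_12,strain_86),(strain_61,strain_4)),strain_35),strain_60),strain_14),(((strain_53,(strain_66,strain_36)),(strain_64,strain_91)),(strain_70,(strain_28,strain_83)))); the answer is its 15 terminal taxa in alphabetical order.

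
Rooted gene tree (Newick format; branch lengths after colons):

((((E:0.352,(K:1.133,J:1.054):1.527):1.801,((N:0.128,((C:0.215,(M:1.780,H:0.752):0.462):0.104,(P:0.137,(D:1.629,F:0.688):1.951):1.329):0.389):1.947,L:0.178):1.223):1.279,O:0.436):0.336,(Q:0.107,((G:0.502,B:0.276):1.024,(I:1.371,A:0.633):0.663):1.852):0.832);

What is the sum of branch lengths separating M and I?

The path runs M → … → MRCA → … → I; the MRCA is the root of the tree.
Branch lengths along that path: 1.780 + 0.462 + 0.104 + 0.389 + 1.947 + 1.223 + 1.279 + 0.336 + 0.832 + 1.852 + 0.663 + 1.371 = 12.238.

12.238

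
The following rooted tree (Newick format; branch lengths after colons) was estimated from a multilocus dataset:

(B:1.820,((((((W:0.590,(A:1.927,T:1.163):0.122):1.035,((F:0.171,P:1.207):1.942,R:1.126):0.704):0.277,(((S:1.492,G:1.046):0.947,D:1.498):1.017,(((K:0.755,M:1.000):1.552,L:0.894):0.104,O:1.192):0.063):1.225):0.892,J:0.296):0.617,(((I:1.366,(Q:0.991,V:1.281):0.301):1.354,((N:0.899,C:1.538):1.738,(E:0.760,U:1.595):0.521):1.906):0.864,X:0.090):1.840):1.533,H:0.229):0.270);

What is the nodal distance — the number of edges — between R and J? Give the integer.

5

The MRCA of R and J is the node subtending ((((W,(A,T)),((F,P),R)),(((S,G),D),(((K,M),L),O))),J).
From R up to that node: 4 branches. From J up to the same node: 1 branch. Total: 4 + 1 = 5.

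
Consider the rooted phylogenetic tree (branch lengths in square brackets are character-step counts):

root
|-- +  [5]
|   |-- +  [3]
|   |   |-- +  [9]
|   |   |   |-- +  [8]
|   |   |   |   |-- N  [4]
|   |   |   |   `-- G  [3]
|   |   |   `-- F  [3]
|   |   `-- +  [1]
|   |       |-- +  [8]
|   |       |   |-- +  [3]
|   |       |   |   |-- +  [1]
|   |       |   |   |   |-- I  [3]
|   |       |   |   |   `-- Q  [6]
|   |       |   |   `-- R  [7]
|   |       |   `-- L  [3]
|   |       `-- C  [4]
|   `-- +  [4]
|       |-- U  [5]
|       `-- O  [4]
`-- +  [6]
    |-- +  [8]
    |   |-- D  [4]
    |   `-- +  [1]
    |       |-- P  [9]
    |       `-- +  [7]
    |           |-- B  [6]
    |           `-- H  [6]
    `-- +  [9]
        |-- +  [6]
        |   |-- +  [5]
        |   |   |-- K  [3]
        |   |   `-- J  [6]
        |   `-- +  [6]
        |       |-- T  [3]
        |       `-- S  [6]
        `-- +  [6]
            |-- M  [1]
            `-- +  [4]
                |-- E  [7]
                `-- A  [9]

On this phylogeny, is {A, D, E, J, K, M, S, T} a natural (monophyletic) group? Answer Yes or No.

No

The MRCA of the listed taxa subtends ((D,(P,(B,H))),(((K,J),(T,S)),(M,(E,A)))).
That clade also contains B, H, P, which are not in the proposed group, so the group is not monophyletic.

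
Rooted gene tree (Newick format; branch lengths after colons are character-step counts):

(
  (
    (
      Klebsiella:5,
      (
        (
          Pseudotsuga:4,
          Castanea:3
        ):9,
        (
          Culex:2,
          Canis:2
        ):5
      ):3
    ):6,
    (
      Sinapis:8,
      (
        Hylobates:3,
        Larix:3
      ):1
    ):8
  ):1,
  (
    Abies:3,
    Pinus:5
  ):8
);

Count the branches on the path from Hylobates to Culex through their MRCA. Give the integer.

7

The MRCA of Hylobates and Culex is the node subtending ((Klebsiella,((Pseudotsuga,Castanea),(Culex,Canis))),(Sinapis,(Hylobates,Larix))).
From Hylobates up to that node: 3 branches. From Culex up to the same node: 4 branches. Total: 3 + 4 = 7.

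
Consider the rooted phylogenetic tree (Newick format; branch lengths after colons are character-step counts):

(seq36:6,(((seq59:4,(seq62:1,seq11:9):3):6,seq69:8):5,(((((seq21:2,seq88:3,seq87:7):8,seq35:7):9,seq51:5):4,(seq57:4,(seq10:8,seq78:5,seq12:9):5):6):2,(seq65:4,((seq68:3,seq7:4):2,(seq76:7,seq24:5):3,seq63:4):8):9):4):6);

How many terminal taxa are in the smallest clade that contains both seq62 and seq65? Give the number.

The MRCA of seq62 and seq65 is the node subtending (((seq59,(seq62,seq11)),seq69),(((((seq21,seq88,seq87),seq35),seq51),(seq57,(seq10,seq78,seq12))),(seq65,((seq68,seq7),(seq76,seq24),seq63)))).
That clade contains 19 terminal taxa: seq10, seq11, seq12, seq21, seq24, seq35, seq51, seq57, seq59, seq62, seq63, seq65, seq68, seq69, seq7, seq76, seq78, seq87, seq88.

19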